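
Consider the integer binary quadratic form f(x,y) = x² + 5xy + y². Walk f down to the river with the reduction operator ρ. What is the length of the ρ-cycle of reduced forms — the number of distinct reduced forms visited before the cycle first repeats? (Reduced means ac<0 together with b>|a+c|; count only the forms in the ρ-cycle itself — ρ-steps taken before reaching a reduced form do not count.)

D = 21, ⌊√D⌋ = 4
descent: ρ → (1,3,-3)  [lands on river]
river: ρ → (-3,3,1)
ρ-cycle length = 2 (tail of 1 descent step not counted)

2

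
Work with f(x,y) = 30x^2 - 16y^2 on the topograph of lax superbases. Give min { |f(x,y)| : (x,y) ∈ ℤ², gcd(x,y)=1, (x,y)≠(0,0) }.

descent: ρ → (-16,32,14)  [lands on river]
river: ρ → (14,24,-24)
river: ρ → (-24,24,14)
river: ρ → (14,32,-16)
closes: descent 1, river 4
min |a| on river = 14

14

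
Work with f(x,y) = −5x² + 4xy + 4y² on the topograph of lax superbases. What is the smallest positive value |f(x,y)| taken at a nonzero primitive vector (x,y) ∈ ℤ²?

river: ρ → (4,4,-5)
river: ρ → (-5,6,3)
river: ρ → (3,6,-5)
river: ρ → (-5,4,4)
closes: descent 0, river 4
min |a| on river = 3

3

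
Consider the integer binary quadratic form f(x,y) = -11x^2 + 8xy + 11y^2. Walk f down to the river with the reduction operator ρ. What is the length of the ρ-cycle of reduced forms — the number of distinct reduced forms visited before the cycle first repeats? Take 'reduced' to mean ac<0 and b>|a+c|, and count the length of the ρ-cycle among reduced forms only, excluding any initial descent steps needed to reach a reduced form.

D = 548, ⌊√D⌋ = 23
river: ρ → (11,14,-8)
river: ρ → (-8,18,7)
river: ρ → (7,10,-16)
river: ρ → (-16,22,1)
river: ρ → (1,22,-16)
river: ρ → (-16,10,7)
river: ρ → (7,18,-8)
river: ρ → (-8,14,11)
river: ρ → (11,8,-11)
river: ρ → (-11,14,8)
river: ρ → (8,18,-7)
river: ρ → (-7,10,16)
river: ρ → (16,22,-1)
river: ρ → (-1,22,16)
river: ρ → (16,10,-7)
river: ρ → (-7,18,8)
river: ρ → (8,14,-11)
river: ρ → (-11,8,11)
ρ-cycle length = 18 (tail of 0 descent steps not counted)

18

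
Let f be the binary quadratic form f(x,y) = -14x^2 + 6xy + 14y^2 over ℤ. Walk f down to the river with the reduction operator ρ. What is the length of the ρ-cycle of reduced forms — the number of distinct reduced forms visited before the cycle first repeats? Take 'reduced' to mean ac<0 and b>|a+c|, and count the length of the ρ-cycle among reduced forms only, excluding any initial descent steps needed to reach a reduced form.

D = 820, ⌊√D⌋ = 28
river: ρ → (14,22,-6)
river: ρ → (-6,26,6)
river: ρ → (6,22,-14)
river: ρ → (-14,6,14)
ρ-cycle length = 4 (tail of 0 descent steps not counted)

4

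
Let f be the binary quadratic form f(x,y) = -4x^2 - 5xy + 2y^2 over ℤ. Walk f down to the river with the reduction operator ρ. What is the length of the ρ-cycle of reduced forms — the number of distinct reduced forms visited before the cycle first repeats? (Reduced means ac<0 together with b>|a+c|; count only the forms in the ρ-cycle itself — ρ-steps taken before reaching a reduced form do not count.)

D = 57, ⌊√D⌋ = 7
descent: ρ → (2,5,-4)  [lands on river]
river: ρ → (-4,3,3)
river: ρ → (3,3,-4)
river: ρ → (-4,5,2)
river: ρ → (2,7,-1)
river: ρ → (-1,7,2)
ρ-cycle length = 6 (tail of 1 descent step not counted)

6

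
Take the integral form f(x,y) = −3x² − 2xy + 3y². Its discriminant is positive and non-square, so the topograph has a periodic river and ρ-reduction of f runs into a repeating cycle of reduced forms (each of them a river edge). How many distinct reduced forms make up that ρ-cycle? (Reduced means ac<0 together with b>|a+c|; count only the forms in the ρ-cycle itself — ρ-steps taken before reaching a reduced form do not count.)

D = 40, ⌊√D⌋ = 6
descent: ρ → (3,2,-3)  [lands on river]
river: ρ → (-3,4,2)
river: ρ → (2,4,-3)
river: ρ → (-3,2,3)
river: ρ → (3,4,-2)
river: ρ → (-2,4,3)
ρ-cycle length = 6 (tail of 1 descent step not counted)

6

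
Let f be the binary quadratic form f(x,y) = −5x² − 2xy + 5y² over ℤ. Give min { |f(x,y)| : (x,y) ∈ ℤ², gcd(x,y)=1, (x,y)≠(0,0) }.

descent: ρ → (5,2,-5)  [lands on river]
river: ρ → (-5,8,2)
river: ρ → (2,8,-5)
river: ρ → (-5,2,5)
river: ρ → (5,8,-2)
river: ρ → (-2,8,5)
closes: descent 1, river 6
min |a| on river = 2

2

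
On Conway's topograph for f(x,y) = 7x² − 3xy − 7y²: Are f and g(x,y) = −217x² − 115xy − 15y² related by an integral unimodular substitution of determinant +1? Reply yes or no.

D₁ = 205, D₂ = 205
river cycle of f (length 4): (-7, 3, 7), (7, 11, -3), (-3, 13, 3), (3, 11, -7)
river cycle of g (length 4): (3, 11, -7), (-7, 3, 7), (7, 11, -3), (-3, 13, 3)
cycles coincide ⇒ equivalent

yes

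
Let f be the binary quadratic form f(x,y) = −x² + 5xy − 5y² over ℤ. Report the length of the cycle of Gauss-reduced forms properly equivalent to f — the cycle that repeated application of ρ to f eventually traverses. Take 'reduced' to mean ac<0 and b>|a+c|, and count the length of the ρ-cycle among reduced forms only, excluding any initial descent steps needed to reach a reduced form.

D = 5, ⌊√D⌋ = 2
descent: ρ → (-5,5,-1)
descent: ρ → (-1,1,1)  [lands on river]
river: ρ → (1,1,-1)
ρ-cycle length = 2 (tail of 2 descent steps not counted)

2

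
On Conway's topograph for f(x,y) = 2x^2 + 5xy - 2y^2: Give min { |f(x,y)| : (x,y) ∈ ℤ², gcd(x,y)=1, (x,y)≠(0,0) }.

river: ρ → (-2,3,4)
river: ρ → (4,5,-1)
river: ρ → (-1,5,4)
river: ρ → (4,3,-2)
river: ρ → (-2,5,2)
river: ρ → (2,3,-4)
river: ρ → (-4,5,1)
river: ρ → (1,5,-4)
river: ρ → (-4,3,2)
river: ρ → (2,5,-2)
closes: descent 0, river 10
min |a| on river = 1

1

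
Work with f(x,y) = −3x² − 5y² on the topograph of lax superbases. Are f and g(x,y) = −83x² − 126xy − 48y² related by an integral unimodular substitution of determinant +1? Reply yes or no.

D₁ = -60, D₂ = -60
f is negative-definite; reduce −f:
−f: reduced (well bottom): (3,0,5) with a≤c, −a<b≤a
flip sign back: reduced form of f is (-3,0,-5)
g is negative-definite; reduce −g:
−g: translate: b→-40 (≡126 mod 166), so (83,126,48)→(83,-40,5)
−g: flip: (83,-40,5)→(5,40,83)
−g: translate: b→0 (≡40 mod 10), so (5,40,83)→(5,0,3)
−g: flip: (5,0,3)→(3,0,5)
−g: reduced (well bottom): (3,0,5) with a≤c, −a<b≤a
flip sign back: reduced form of g is (-3,0,-5)
reduced forms (-3, 0, -5) vs (-3, 0, -5) ⇒ equivalent

yes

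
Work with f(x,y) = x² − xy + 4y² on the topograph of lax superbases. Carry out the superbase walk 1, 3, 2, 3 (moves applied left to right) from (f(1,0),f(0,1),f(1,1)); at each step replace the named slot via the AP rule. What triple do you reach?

start (1,4,4) = (f(1,0),f(0,1),f(1,1))
replace slot 1: 2·(4+4) − 1 = 15 → (15,4,4)
replace slot 3: 2·(15+4) − 4 = 34 → (15,4,34)
replace slot 2: 2·(15+34) − 4 = 94 → (15,94,34)
replace slot 3: 2·(15+94) − 34 = 184 → (15,94,184)

15,94,184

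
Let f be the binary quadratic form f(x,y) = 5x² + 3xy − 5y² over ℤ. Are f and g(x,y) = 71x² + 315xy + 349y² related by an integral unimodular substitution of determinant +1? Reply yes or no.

D₁ = 109, D₂ = 109
river cycle of f (length 14): (-5, 7, 3), (3, 5, -7), (-7, 9, 1), (1, 9, -7), (-7, 5, 3), (3, 7, -5), (-5, 3, 5), (5, 7, -3), (-3, 5, 7), (7, 9, -1), … (4 more)
river cycle of g (length 14): (3, 5, -7), (-7, 9, 1), (1, 9, -7), (-7, 5, 3), (3, 7, -5), (-5, 3, 5), (5, 7, -3), (-3, 5, 7), (7, 9, -1), (-1, 9, 7), … (4 more)
cycles coincide ⇒ equivalent

yes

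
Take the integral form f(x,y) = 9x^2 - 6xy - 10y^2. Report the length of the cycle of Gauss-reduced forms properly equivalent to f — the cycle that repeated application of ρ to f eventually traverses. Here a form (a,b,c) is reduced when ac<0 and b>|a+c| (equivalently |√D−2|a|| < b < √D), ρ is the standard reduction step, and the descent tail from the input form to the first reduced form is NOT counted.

D = 396, ⌊√D⌋ = 19
descent: ρ → (-10,6,9)  [lands on river]
river: ρ → (9,12,-7)
river: ρ → (-7,16,5)
river: ρ → (5,14,-10)
ρ-cycle length = 4 (tail of 1 descent step not counted)

4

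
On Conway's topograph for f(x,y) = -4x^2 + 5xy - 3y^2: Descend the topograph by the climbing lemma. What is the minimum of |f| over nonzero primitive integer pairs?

translate: b→3 (≡-5 mod 8), so (4,-5,3)→(4,3,2)
flip: (4,3,2)→(2,-3,4)
translate: b→1 (≡-3 mod 4), so (2,-3,4)→(2,1,3)
reduced (well bottom): (2,1,3) with a≤c, −a<b≤a
well minimum |f| = |-2| = 2 (negative-definite)

2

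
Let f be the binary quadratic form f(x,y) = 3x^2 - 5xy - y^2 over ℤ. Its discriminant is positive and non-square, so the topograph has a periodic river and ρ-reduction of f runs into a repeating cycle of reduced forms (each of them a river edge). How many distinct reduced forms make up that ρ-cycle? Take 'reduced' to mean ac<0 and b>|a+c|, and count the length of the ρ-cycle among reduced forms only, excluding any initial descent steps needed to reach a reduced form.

D = 37, ⌊√D⌋ = 6
descent: ρ → (-1,5,3)  [lands on river]
river: ρ → (3,1,-3)
river: ρ → (-3,5,1)
river: ρ → (1,5,-3)
river: ρ → (-3,1,3)
river: ρ → (3,5,-1)
ρ-cycle length = 6 (tail of 1 descent step not counted)

6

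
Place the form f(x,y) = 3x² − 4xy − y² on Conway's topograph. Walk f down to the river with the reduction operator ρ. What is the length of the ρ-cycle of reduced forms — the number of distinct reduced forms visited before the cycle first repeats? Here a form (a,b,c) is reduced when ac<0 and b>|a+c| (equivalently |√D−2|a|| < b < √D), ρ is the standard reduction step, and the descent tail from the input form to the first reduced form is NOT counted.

D = 28, ⌊√D⌋ = 5
descent: ρ → (-1,4,3)  [lands on river]
river: ρ → (3,2,-2)
river: ρ → (-2,2,3)
river: ρ → (3,4,-1)
ρ-cycle length = 4 (tail of 1 descent step not counted)

4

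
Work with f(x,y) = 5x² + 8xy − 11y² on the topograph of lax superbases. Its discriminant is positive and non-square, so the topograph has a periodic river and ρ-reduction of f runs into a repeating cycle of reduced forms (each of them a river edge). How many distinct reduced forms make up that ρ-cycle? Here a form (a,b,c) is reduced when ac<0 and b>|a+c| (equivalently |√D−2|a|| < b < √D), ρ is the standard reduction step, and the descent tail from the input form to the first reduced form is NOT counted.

D = 284, ⌊√D⌋ = 16
river: ρ → (-11,14,2)
river: ρ → (2,14,-11)
river: ρ → (-11,8,5)
river: ρ → (5,12,-7)
river: ρ → (-7,16,1)
river: ρ → (1,16,-7)
river: ρ → (-7,12,5)
river: ρ → (5,8,-11)
ρ-cycle length = 8 (tail of 0 descent steps not counted)

8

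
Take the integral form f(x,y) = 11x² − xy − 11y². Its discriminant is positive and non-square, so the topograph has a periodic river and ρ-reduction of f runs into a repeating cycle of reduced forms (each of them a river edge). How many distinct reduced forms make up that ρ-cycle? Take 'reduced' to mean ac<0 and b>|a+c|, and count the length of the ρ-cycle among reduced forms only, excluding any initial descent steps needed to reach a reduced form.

D = 485, ⌊√D⌋ = 22
descent: ρ → (-11,1,11)  [lands on river]
river: ρ → (11,21,-1)
river: ρ → (-1,21,11)
river: ρ → (11,1,-11)
river: ρ → (-11,21,1)
river: ρ → (1,21,-11)
ρ-cycle length = 6 (tail of 1 descent step not counted)

6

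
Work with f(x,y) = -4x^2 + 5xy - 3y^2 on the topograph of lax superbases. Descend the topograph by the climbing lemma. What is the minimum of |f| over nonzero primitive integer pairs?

translate: b→3 (≡-5 mod 8), so (4,-5,3)→(4,3,2)
flip: (4,3,2)→(2,-3,4)
translate: b→1 (≡-3 mod 4), so (2,-3,4)→(2,1,3)
reduced (well bottom): (2,1,3) with a≤c, −a<b≤a
well minimum |f| = |-2| = 2 (negative-definite)

2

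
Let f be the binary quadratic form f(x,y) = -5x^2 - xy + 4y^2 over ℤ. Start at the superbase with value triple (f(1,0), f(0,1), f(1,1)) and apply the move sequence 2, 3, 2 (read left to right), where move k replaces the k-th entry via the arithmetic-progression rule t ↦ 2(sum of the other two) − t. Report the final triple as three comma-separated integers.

start (-5,4,-2) = (f(1,0),f(0,1),f(1,1))
replace slot 2: 2·((-5)+(-2)) − 4 = -18 → (-5,-18,-2)
replace slot 3: 2·((-5)+(-18)) − (-2) = -44 → (-5,-18,-44)
replace slot 2: 2·((-5)+(-44)) − (-18) = -80 → (-5,-80,-44)

-5,-80,-44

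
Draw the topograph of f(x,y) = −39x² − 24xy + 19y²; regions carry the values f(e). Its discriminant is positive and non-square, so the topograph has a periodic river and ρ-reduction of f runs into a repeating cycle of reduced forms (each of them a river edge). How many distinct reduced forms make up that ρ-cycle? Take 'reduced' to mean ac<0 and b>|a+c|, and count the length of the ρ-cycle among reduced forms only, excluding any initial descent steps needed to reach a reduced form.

D = 3540, ⌊√D⌋ = 59
descent: ρ → (19,24,-39)  [lands on river]
river: ρ → (-39,54,4)
river: ρ → (4,58,-11)
river: ρ → (-11,52,19)
ρ-cycle length = 4 (tail of 1 descent step not counted)

4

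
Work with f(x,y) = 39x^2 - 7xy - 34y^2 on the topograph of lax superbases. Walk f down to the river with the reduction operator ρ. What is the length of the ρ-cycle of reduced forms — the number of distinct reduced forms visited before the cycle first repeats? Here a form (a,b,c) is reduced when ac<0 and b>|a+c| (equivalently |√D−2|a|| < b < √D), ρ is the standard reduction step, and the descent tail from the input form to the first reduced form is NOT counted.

D = 5353, ⌊√D⌋ = 73
descent: ρ → (-34,7,39)  [lands on river]
river: ρ → (39,71,-2)
river: ρ → (-2,73,3)
river: ρ → (3,71,-26)
river: ρ → (-26,33,41)
river: ρ → (41,49,-18)
river: ρ → (-18,59,26)
river: ρ → (26,45,-32)
river: ρ → (-32,19,39)
river: ρ → (39,59,-12)
river: ρ → (-12,61,34)
river: ρ → (34,7,-39)
river: ρ → (-39,71,2)
river: ρ → (2,73,-3)
river: ρ → (-3,71,26)
river: ρ → (26,33,-41)
river: ρ → (-41,49,18)
river: ρ → (18,59,-26)
river: ρ → (-26,45,32)
river: ρ → (32,19,-39)
river: ρ → (-39,59,12)
river: ρ → (12,61,-34)
ρ-cycle length = 22 (tail of 1 descent step not counted)

22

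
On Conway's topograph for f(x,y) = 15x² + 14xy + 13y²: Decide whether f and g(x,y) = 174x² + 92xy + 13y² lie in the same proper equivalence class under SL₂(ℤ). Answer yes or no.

D₁ = -584, D₂ = -584
f: flip: (15,14,13)→(13,-14,15)
f: translate: b→12 (≡-14 mod 26), so (13,-14,15)→(13,12,14)
f: reduced (well bottom): (13,12,14) with a≤c, −a<b≤a
g: flip: (174,92,13)→(13,-92,174)
g: translate: b→12 (≡-92 mod 26), so (13,-92,174)→(13,12,14)
g: reduced (well bottom): (13,12,14) with a≤c, −a<b≤a
reduced forms (13, 12, 14) vs (13, 12, 14) ⇒ equivalent

yes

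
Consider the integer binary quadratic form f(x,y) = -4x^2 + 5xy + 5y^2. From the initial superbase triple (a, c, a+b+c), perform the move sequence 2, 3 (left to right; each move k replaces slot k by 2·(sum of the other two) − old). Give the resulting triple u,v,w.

start (-4,5,6) = (f(1,0),f(0,1),f(1,1))
replace slot 2: 2·((-4)+6) − 5 = -1 → (-4,-1,6)
replace slot 3: 2·((-4)+(-1)) − 6 = -16 → (-4,-1,-16)

-4,-1,-16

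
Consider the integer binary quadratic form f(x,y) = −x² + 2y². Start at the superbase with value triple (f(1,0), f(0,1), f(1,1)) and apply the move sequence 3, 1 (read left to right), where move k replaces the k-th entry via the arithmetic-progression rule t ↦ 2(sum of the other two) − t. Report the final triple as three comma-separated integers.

start (-1,2,1) = (f(1,0),f(0,1),f(1,1))
replace slot 3: 2·((-1)+2) − 1 = 1 → (-1,2,1)
replace slot 1: 2·(2+1) − (-1) = 7 → (7,2,1)

7,2,1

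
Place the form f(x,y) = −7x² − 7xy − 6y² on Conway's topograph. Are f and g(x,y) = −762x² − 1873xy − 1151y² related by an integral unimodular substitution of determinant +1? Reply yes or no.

D₁ = -119, D₂ = -119
f is negative-definite; reduce −f:
−f: flip: (7,7,6)→(6,-7,7)
−f: translate: b→5 (≡-7 mod 12), so (6,-7,7)→(6,5,6)
−f: reduced (well bottom): (6,5,6) with a≤c, −a<b≤a
flip sign back: reduced form of f is (-6,-5,-6)
g is negative-definite; reduce −g:
−g: translate: b→349 (≡1873 mod 1524), so (762,1873,1151)→(762,349,40)
−g: flip: (762,349,40)→(40,-349,762)
−g: translate: b→-29 (≡-349 mod 80), so (40,-349,762)→(40,-29,6)
−g: flip: (40,-29,6)→(6,29,40)
−g: translate: b→5 (≡29 mod 12), so (6,29,40)→(6,5,6)
−g: reduced (well bottom): (6,5,6) with a≤c, −a<b≤a
flip sign back: reduced form of g is (-6,-5,-6)
reduced forms (-6, -5, -6) vs (-6, -5, -6) ⇒ equivalent

yes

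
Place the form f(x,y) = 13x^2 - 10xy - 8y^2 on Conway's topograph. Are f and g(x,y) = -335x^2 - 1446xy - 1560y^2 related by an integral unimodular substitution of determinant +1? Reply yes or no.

D₁ = 516, D₂ = 516
river cycle of f (length 10): (-8, 10, 13), (13, 16, -5), (-5, 14, 16), (16, 18, -3), (-3, 18, 16), (16, 14, -5), (-5, 16, 13), (13, 10, -8), (-8, 22, 1), (1, 22, -8)
river cycle of g (length 10): (-8, 10, 13), (13, 16, -5), (-5, 14, 16), (16, 18, -3), (-3, 18, 16), (16, 14, -5), (-5, 16, 13), (13, 10, -8), (-8, 22, 1), (1, 22, -8)
cycles coincide ⇒ equivalent

yes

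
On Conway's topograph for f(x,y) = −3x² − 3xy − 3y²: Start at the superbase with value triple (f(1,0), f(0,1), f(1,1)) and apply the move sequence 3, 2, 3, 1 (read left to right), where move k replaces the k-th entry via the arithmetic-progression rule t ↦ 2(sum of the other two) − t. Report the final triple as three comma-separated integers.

start (-3,-3,-9) = (f(1,0),f(0,1),f(1,1))
replace slot 3: 2·((-3)+(-3)) − (-9) = -3 → (-3,-3,-3)
replace slot 2: 2·((-3)+(-3)) − (-3) = -9 → (-3,-9,-3)
replace slot 3: 2·((-3)+(-9)) − (-3) = -21 → (-3,-9,-21)
replace slot 1: 2·((-9)+(-21)) − (-3) = -57 → (-57,-9,-21)

-57,-9,-21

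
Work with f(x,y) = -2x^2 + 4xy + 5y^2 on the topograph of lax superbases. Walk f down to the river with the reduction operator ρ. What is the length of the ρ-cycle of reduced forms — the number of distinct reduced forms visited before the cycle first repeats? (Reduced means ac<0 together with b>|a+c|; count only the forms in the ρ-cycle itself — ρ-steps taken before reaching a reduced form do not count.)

D = 56, ⌊√D⌋ = 7
river: ρ → (5,6,-1)
river: ρ → (-1,6,5)
river: ρ → (5,4,-2)
river: ρ → (-2,4,5)
ρ-cycle length = 4 (tail of 0 descent steps not counted)

4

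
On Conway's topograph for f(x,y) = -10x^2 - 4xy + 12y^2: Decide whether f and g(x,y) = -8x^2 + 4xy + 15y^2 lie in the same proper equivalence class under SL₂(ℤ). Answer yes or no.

D₁ = 496, D₂ = 496
river cycle of f (length 8): (12, 4, -10), (-10, 16, 6), (6, 20, -4), (-4, 20, 6), (6, 16, -10), (-10, 4, 12), (12, 20, -2), (-2, 20, 12)
river cycle of g (length 16): (-8, 20, 3), (3, 22, -1), (-1, 22, 3), (3, 20, -8), (-8, 12, 11), (11, 10, -9), (-9, 8, 12), (12, 16, -5), (-5, 14, 15), (15, 16, -4), … (6 more)
cycles differ ⇒ inequivalent

no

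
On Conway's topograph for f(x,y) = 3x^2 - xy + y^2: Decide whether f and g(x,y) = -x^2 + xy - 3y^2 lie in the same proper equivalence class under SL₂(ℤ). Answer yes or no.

D₁ = -11, D₂ = -11
f: flip: (3,-1,1)→(1,1,3)
f: reduced (well bottom): (1,1,3) with a≤c, −a<b≤a
g is negative-definite; reduce −g:
−g: translate: b→1 (≡-1 mod 2), so (1,-1,3)→(1,1,3)
−g: reduced (well bottom): (1,1,3) with a≤c, −a<b≤a
flip sign back: reduced form of g is (-1,-1,-3)
reduced forms (1, 1, 3) vs (-1, -1, -3) ⇒ inequivalent

no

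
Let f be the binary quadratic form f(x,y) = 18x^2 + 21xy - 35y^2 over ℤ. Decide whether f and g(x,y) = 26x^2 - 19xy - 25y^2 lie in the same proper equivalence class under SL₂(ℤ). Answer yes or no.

D₁ = 2961, D₂ = 2961
river cycle of f (length 14): (-35, 49, 4), (4, 47, -47), (-47, 47, 4), (4, 49, -35), (-35, 21, 18), (18, 51, -5), (-5, 49, 28), (28, 7, -26), (-26, 45, 9), (9, 45, -26), … (4 more)
river cycle of g (length 16): (-25, 19, 26), (26, 33, -18), (-18, 39, 20), (20, 41, -16), (-16, 23, 38), (38, 53, -1), (-1, 53, 38), (38, 23, -16), (-16, 41, 20), (20, 39, -18), … (6 more)
cycles differ ⇒ inequivalent

no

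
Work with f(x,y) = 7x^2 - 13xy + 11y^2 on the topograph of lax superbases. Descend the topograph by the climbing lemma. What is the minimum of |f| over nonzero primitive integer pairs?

translate: b→1 (≡-13 mod 14), so (7,-13,11)→(7,1,5)
flip: (7,1,5)→(5,-1,7)
reduced (well bottom): (5,-1,7) with a≤c, −a<b≤a
well minimum = a = 5

5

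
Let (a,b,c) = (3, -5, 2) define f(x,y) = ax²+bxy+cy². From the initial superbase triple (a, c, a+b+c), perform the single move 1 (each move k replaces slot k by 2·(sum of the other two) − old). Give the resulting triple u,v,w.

start (3,2,0) = (f(1,0),f(0,1),f(1,1))
replace slot 1: 2·(2+0) − 3 = 1 → (1,2,0)

1,2,0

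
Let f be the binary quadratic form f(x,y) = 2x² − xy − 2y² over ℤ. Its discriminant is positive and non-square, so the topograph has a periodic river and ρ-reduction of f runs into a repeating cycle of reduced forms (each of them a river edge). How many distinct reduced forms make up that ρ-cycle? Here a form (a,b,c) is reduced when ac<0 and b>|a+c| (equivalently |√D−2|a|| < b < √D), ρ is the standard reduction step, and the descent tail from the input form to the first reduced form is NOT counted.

D = 17, ⌊√D⌋ = 4
descent: ρ → (-2,1,2)  [lands on river]
river: ρ → (2,3,-1)
river: ρ → (-1,3,2)
river: ρ → (2,1,-2)
river: ρ → (-2,3,1)
river: ρ → (1,3,-2)
ρ-cycle length = 6 (tail of 1 descent step not counted)

6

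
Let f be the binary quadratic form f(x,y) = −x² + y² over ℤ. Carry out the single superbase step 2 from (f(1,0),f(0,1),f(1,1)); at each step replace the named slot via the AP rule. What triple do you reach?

start (-1,1,0) = (f(1,0),f(0,1),f(1,1))
replace slot 2: 2·((-1)+0) − 1 = -3 → (-1,-3,0)

-1,-3,0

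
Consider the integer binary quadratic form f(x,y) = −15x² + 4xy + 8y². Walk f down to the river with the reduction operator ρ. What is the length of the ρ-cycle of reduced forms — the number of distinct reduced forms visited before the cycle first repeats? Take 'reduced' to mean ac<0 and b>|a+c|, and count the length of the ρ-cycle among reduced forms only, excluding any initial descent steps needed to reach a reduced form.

D = 496, ⌊√D⌋ = 22
descent: ρ → (8,12,-11)  [lands on river]
river: ρ → (-11,10,9)
river: ρ → (9,8,-12)
river: ρ → (-12,16,5)
river: ρ → (5,14,-15)
river: ρ → (-15,16,4)
river: ρ → (4,16,-15)
river: ρ → (-15,14,5)
river: ρ → (5,16,-12)
river: ρ → (-12,8,9)
river: ρ → (9,10,-11)
river: ρ → (-11,12,8)
river: ρ → (8,20,-3)
river: ρ → (-3,22,1)
river: ρ → (1,22,-3)
river: ρ → (-3,20,8)
ρ-cycle length = 16 (tail of 1 descent step not counted)

16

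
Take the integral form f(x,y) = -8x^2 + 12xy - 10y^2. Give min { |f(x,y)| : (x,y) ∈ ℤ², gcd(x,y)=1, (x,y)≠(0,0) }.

translate: b→4 (≡-12 mod 16), so (8,-12,10)→(8,4,6)
flip: (8,4,6)→(6,-4,8)
reduced (well bottom): (6,-4,8) with a≤c, −a<b≤a
well minimum |f| = |-6| = 6 (negative-definite)

6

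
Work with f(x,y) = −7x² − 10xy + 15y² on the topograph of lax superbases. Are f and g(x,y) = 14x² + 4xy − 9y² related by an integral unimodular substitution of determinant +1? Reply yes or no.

D₁ = 520, D₂ = 520
river cycle of f (length 10): (15, 10, -7), (-7, 18, 7), (7, 10, -15), (-15, 20, 2), (2, 20, -15), (-15, 10, 7), (7, 18, -7), (-7, 10, 15), (15, 20, -2), (-2, 20, 15)
river cycle of g (length 6): (-9, 14, 9), (9, 22, -1), (-1, 22, 9), (9, 14, -9), (-9, 22, 1), (1, 22, -9)
cycles differ ⇒ inequivalent

no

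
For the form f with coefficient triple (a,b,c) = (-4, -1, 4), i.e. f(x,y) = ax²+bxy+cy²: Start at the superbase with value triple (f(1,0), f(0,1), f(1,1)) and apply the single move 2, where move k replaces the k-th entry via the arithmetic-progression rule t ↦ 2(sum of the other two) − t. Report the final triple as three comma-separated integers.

start (-4,4,-1) = (f(1,0),f(0,1),f(1,1))
replace slot 2: 2·((-4)+(-1)) − 4 = -14 → (-4,-14,-1)

-4,-14,-1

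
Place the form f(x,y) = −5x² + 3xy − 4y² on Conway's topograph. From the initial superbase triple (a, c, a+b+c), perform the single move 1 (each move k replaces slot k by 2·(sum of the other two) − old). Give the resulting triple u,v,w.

start (-5,-4,-6) = (f(1,0),f(0,1),f(1,1))
replace slot 1: 2·((-4)+(-6)) − (-5) = -15 → (-15,-4,-6)

-15,-4,-6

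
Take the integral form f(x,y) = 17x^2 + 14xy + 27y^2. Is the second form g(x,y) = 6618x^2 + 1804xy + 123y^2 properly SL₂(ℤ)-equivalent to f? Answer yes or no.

D₁ = -1640, D₂ = -1640
f: reduced (well bottom): (17,14,27) with a≤c, −a<b≤a
g: flip: (6618,1804,123)→(123,-1804,6618)
g: translate: b→-82 (≡-1804 mod 246), so (123,-1804,6618)→(123,-82,17)
g: flip: (123,-82,17)→(17,82,123)
g: translate: b→14 (≡82 mod 34), so (17,82,123)→(17,14,27)
g: reduced (well bottom): (17,14,27) with a≤c, −a<b≤a
reduced forms (17, 14, 27) vs (17, 14, 27) ⇒ equivalent

yes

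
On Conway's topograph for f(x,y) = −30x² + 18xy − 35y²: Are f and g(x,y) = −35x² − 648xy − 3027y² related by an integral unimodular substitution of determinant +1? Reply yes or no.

D₁ = -3876, D₂ = -3876
f is negative-definite; reduce −f:
−f: reduced (well bottom): (30,-18,35) with a≤c, −a<b≤a
flip sign back: reduced form of f is (-30,18,-35)
g is negative-definite; reduce −g:
−g: translate: b→18 (≡648 mod 70), so (35,648,3027)→(35,18,30)
−g: flip: (35,18,30)→(30,-18,35)
−g: reduced (well bottom): (30,-18,35) with a≤c, −a<b≤a
flip sign back: reduced form of g is (-30,18,-35)
reduced forms (-30, 18, -35) vs (-30, 18, -35) ⇒ equivalent

yes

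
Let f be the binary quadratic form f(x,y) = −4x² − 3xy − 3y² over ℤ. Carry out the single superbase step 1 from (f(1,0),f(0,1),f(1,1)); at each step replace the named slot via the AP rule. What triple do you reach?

start (-4,-3,-10) = (f(1,0),f(0,1),f(1,1))
replace slot 1: 2·((-3)+(-10)) − (-4) = -22 → (-22,-3,-10)

-22,-3,-10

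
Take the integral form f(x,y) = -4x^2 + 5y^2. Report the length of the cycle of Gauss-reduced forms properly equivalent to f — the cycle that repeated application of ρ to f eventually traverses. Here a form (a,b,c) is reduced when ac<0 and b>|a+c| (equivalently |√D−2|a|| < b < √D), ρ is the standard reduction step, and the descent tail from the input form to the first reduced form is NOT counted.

D = 80, ⌊√D⌋ = 8
descent: ρ → (5,0,-4)
descent: ρ → (-4,8,1)  [lands on river]
river: ρ → (1,8,-4)
ρ-cycle length = 2 (tail of 2 descent steps not counted)

2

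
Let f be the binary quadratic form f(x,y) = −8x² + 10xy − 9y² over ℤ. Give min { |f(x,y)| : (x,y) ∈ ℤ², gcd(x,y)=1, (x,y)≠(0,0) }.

translate: b→6 (≡-10 mod 16), so (8,-10,9)→(8,6,7)
flip: (8,6,7)→(7,-6,8)
reduced (well bottom): (7,-6,8) with a≤c, −a<b≤a
well minimum |f| = |-7| = 7 (negative-definite)

7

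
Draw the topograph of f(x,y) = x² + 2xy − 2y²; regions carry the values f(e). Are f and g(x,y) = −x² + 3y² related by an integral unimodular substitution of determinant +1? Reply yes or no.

D₁ = 12, D₂ = 12
river cycle of f (length 2): (-2, 2, 1), (1, 2, -2)
river cycle of g (length 2): (-1, 2, 2), (2, 2, -1)
cycles differ ⇒ inequivalent

no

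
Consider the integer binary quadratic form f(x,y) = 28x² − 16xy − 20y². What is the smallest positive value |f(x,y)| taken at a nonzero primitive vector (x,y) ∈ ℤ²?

descent: ρ → (-20,16,28)  [lands on river]
river: ρ → (28,40,-8)
river: ρ → (-8,40,28)
river: ρ → (28,16,-20)
river: ρ → (-20,24,24)
river: ρ → (24,24,-20)
closes: descent 1, river 6
min |a| on river = 8

8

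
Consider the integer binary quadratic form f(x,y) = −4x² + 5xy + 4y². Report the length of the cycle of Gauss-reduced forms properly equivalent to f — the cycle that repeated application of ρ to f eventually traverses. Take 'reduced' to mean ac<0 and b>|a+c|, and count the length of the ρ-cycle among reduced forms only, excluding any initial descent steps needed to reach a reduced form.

D = 89, ⌊√D⌋ = 9
river: ρ → (4,3,-5)
river: ρ → (-5,7,2)
river: ρ → (2,9,-1)
river: ρ → (-1,9,2)
river: ρ → (2,7,-5)
river: ρ → (-5,3,4)
river: ρ → (4,5,-4)
river: ρ → (-4,3,5)
river: ρ → (5,7,-2)
river: ρ → (-2,9,1)
river: ρ → (1,9,-2)
river: ρ → (-2,7,5)
river: ρ → (5,3,-4)
river: ρ → (-4,5,4)
ρ-cycle length = 14 (tail of 0 descent steps not counted)

14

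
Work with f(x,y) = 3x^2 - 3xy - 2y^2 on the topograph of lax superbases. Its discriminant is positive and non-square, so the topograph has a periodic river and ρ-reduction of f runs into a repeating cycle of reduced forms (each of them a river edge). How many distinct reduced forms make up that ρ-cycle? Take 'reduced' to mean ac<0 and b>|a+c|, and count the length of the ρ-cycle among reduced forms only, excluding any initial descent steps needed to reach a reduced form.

D = 33, ⌊√D⌋ = 5
descent: ρ → (-2,3,3)  [lands on river]
river: ρ → (3,3,-2)
river: ρ → (-2,5,1)
river: ρ → (1,5,-2)
ρ-cycle length = 4 (tail of 1 descent step not counted)

4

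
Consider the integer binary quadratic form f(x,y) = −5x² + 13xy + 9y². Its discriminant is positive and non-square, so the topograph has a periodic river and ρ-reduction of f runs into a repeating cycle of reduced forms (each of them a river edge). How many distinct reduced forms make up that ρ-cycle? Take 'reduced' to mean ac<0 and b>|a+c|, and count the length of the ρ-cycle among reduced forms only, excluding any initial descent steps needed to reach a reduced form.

D = 349, ⌊√D⌋ = 18
river: ρ → (9,5,-9)
river: ρ → (-9,13,5)
river: ρ → (5,17,-3)
river: ρ → (-3,13,15)
river: ρ → (15,17,-1)
river: ρ → (-1,17,15)
river: ρ → (15,13,-3)
river: ρ → (-3,17,5)
river: ρ → (5,13,-9)
river: ρ → (-9,5,9)
river: ρ → (9,13,-5)
river: ρ → (-5,17,3)
river: ρ → (3,13,-15)
river: ρ → (-15,17,1)
river: ρ → (1,17,-15)
river: ρ → (-15,13,3)
river: ρ → (3,17,-5)
river: ρ → (-5,13,9)
ρ-cycle length = 18 (tail of 0 descent steps not counted)

18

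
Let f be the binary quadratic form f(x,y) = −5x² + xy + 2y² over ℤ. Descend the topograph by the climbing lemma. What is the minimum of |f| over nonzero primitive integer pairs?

descent: ρ → (2,3,-4)  [lands on river]
river: ρ → (-4,5,1)
river: ρ → (1,5,-4)
river: ρ → (-4,3,2)
river: ρ → (2,5,-2)
river: ρ → (-2,3,4)
river: ρ → (4,5,-1)
river: ρ → (-1,5,4)
river: ρ → (4,3,-2)
river: ρ → (-2,5,2)
closes: descent 1, river 10
min |a| on river = 1

1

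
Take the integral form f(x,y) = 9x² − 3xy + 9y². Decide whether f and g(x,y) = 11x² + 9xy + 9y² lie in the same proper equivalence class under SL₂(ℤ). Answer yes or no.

D₁ = -315, D₂ = -315
f: flip: (9,-3,9)→(9,3,9)
f: reduced (well bottom): (9,3,9) with a≤c, −a<b≤a
g: flip: (11,9,9)→(9,-9,11)
g: translate: b→9 (≡-9 mod 18), so (9,-9,11)→(9,9,11)
g: reduced (well bottom): (9,9,11) with a≤c, −a<b≤a
reduced forms (9, 3, 9) vs (9, 9, 11) ⇒ inequivalent

no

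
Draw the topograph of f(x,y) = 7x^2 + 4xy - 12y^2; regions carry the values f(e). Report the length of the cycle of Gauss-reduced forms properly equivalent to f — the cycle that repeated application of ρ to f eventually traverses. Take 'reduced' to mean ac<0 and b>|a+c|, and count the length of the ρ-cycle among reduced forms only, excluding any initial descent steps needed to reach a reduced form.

D = 352, ⌊√D⌋ = 18
descent: ρ → (-12,-4,7)
descent: ρ → (7,18,-1)  [lands on river]
river: ρ → (-1,18,7)
river: ρ → (7,10,-9)
river: ρ → (-9,8,8)
river: ρ → (8,8,-9)
river: ρ → (-9,10,7)
ρ-cycle length = 6 (tail of 2 descent steps not counted)

6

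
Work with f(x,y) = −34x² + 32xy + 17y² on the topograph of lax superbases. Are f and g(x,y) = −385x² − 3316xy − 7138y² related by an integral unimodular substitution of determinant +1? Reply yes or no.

D₁ = 3336, D₂ = 3336
river cycle of f (length 22): (17, 36, -30), (-30, 24, 23), (23, 22, -31), (-31, 40, 14), (14, 44, -25), (-25, 56, 2), (2, 56, -25), (-25, 44, 14), (14, 40, -31), (-31, 22, 23), … (12 more)
river cycle of g (length 22): (-34, 32, 17), (17, 36, -30), (-30, 24, 23), (23, 22, -31), (-31, 40, 14), (14, 44, -25), (-25, 56, 2), (2, 56, -25), (-25, 44, 14), (14, 40, -31), … (12 more)
cycles coincide ⇒ equivalent

yes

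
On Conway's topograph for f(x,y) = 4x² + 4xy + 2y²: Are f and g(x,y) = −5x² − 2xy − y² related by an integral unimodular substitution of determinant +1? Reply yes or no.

D₁ = -16, D₂ = -16
f: flip: (4,4,2)→(2,-4,4)
f: translate: b→0 (≡-4 mod 4), so (2,-4,4)→(2,0,2)
f: reduced (well bottom): (2,0,2) with a≤c, −a<b≤a
g is negative-definite; reduce −g:
−g: flip: (5,2,1)→(1,-2,5)
−g: translate: b→0 (≡-2 mod 2), so (1,-2,5)→(1,0,4)
−g: reduced (well bottom): (1,0,4) with a≤c, −a<b≤a
flip sign back: reduced form of g is (-1,0,-4)
reduced forms (2, 0, 2) vs (-1, 0, -4) ⇒ inequivalent

no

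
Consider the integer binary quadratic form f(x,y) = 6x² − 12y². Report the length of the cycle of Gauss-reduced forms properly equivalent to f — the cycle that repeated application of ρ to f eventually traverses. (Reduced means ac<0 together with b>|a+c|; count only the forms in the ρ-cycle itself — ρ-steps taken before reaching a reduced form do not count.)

D = 288, ⌊√D⌋ = 16
descent: ρ → (-12,0,6)
descent: ρ → (6,12,-6)  [lands on river]
river: ρ → (-6,12,6)
ρ-cycle length = 2 (tail of 2 descent steps not counted)

2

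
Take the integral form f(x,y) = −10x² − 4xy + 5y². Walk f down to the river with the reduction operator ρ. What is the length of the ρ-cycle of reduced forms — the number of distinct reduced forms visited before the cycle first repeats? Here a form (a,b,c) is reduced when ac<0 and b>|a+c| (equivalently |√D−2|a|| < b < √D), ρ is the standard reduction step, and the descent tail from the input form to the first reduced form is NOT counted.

D = 216, ⌊√D⌋ = 14
descent: ρ → (5,14,-1)  [lands on river]
river: ρ → (-1,14,5)
river: ρ → (5,6,-9)
river: ρ → (-9,12,2)
river: ρ → (2,12,-9)
river: ρ → (-9,6,5)
ρ-cycle length = 6 (tail of 1 descent step not counted)

6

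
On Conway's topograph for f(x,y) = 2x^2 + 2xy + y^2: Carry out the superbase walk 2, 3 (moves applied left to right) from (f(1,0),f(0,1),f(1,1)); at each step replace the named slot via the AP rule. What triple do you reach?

start (2,1,5) = (f(1,0),f(0,1),f(1,1))
replace slot 2: 2·(2+5) − 1 = 13 → (2,13,5)
replace slot 3: 2·(2+13) − 5 = 25 → (2,13,25)

2,13,25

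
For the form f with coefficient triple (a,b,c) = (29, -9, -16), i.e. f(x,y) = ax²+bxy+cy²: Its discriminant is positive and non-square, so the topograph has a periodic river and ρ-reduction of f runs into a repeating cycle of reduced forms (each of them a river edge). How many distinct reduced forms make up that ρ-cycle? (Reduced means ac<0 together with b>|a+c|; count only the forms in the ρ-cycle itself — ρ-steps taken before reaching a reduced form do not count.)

D = 1937, ⌊√D⌋ = 44
descent: ρ → (-16,41,4)  [lands on river]
river: ρ → (4,39,-26)
river: ρ → (-26,13,17)
river: ρ → (17,21,-22)
river: ρ → (-22,23,16)
river: ρ → (16,41,-4)
river: ρ → (-4,39,26)
river: ρ → (26,13,-17)
river: ρ → (-17,21,22)
river: ρ → (22,23,-16)
ρ-cycle length = 10 (tail of 1 descent step not counted)

10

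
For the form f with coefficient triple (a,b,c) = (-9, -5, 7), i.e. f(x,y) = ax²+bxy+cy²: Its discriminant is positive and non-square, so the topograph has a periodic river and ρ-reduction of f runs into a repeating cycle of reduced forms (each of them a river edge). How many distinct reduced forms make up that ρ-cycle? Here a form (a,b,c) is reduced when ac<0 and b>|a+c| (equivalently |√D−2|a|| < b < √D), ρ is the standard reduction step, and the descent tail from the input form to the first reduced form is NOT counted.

D = 277, ⌊√D⌋ = 16
descent: ρ → (7,5,-9)  [lands on river]
river: ρ → (-9,13,3)
river: ρ → (3,11,-13)
river: ρ → (-13,15,1)
river: ρ → (1,15,-13)
river: ρ → (-13,11,3)
river: ρ → (3,13,-9)
river: ρ → (-9,5,7)
river: ρ → (7,9,-7)
river: ρ → (-7,5,9)
river: ρ → (9,13,-3)
river: ρ → (-3,11,13)
river: ρ → (13,15,-1)
river: ρ → (-1,15,13)
river: ρ → (13,11,-3)
river: ρ → (-3,13,9)
river: ρ → (9,5,-7)
river: ρ → (-7,9,7)
ρ-cycle length = 18 (tail of 1 descent step not counted)

18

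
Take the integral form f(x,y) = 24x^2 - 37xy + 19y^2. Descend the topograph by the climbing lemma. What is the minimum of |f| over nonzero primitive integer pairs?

translate: b→11 (≡-37 mod 48), so (24,-37,19)→(24,11,6)
flip: (24,11,6)→(6,-11,24)
translate: b→1 (≡-11 mod 12), so (6,-11,24)→(6,1,19)
reduced (well bottom): (6,1,19) with a≤c, −a<b≤a
well minimum = a = 6

6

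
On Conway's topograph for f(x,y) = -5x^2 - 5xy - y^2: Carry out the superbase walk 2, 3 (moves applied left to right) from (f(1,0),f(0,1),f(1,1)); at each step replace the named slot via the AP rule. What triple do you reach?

start (-5,-1,-11) = (f(1,0),f(0,1),f(1,1))
replace slot 2: 2·((-5)+(-11)) − (-1) = -31 → (-5,-31,-11)
replace slot 3: 2·((-5)+(-31)) − (-11) = -61 → (-5,-31,-61)

-5,-31,-61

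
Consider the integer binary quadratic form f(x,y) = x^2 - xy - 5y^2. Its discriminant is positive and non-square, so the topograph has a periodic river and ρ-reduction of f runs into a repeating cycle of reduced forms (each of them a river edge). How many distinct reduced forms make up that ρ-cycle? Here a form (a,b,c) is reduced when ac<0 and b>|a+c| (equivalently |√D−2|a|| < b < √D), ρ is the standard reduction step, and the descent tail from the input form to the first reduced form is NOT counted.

D = 21, ⌊√D⌋ = 4
descent: ρ → (-5,1,1)
descent: ρ → (1,3,-3)  [lands on river]
river: ρ → (-3,3,1)
ρ-cycle length = 2 (tail of 2 descent steps not counted)

2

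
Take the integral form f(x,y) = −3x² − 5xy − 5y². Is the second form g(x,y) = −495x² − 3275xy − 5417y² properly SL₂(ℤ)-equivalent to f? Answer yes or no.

D₁ = -35, D₂ = -35
f is negative-definite; reduce −f:
−f: translate: b→-1 (≡5 mod 6), so (3,5,5)→(3,-1,3)
−f: flip: (3,-1,3)→(3,1,3)
−f: reduced (well bottom): (3,1,3) with a≤c, −a<b≤a
flip sign back: reduced form of f is (-3,-1,-3)
g is negative-definite; reduce −g:
−g: translate: b→305 (≡3275 mod 990), so (495,3275,5417)→(495,305,47)
−g: flip: (495,305,47)→(47,-305,495)
−g: translate: b→-23 (≡-305 mod 94), so (47,-305,495)→(47,-23,3)
−g: flip: (47,-23,3)→(3,23,47)
−g: translate: b→-1 (≡23 mod 6), so (3,23,47)→(3,-1,3)
−g: flip: (3,-1,3)→(3,1,3)
−g: reduced (well bottom): (3,1,3) with a≤c, −a<b≤a
flip sign back: reduced form of g is (-3,-1,-3)
reduced forms (-3, -1, -3) vs (-3, -1, -3) ⇒ equivalent

yes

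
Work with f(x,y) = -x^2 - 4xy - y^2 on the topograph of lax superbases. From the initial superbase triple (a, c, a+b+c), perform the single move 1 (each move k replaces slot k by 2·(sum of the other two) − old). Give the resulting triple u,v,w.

start (-1,-1,-6) = (f(1,0),f(0,1),f(1,1))
replace slot 1: 2·((-1)+(-6)) − (-1) = -13 → (-13,-1,-6)

-13,-1,-6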